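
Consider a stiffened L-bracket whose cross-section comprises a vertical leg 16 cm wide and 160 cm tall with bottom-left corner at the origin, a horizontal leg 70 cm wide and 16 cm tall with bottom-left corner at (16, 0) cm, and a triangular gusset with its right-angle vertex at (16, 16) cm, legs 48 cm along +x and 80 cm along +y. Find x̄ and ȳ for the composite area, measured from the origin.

vertical leg: A = 16 × 160 = 2560.00, centroid at (8.00, 80.00).
horizontal leg: A = 70 × 16 = 1120.00, centroid at (51.00, 8.00).
gusset: A = ½·48·80 = 1920.00, centroid at (32.00, 42.67).
ΣA = 5600.00 cm², ΣAx̄ = 139040.00 cm³, ΣAȳ = 295680.00 cm³.
x̄ = 139040.00/5600.00 = 24.83 cm; ȳ = 295680.00/5600.00 = 52.80 cm.

x̄ = 24.83 cm, ȳ = 52.80 cm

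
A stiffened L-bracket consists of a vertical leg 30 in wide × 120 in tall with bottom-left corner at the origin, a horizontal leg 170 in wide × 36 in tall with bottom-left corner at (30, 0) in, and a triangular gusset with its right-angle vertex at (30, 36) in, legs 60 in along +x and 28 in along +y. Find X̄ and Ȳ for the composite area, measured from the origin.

Part | A | x̄ᵢ | ȳᵢ | A·x̄ᵢ | A·ȳᵢ
vertical leg | 3600.00 | 15.00 | 60.00 | 54000.00 | 216000.00
horizontal leg | 6120.00 | 115.00 | 18.00 | 703800.00 | 110160.00
gusset | 840.00 | 50.00 | 45.33 | 42000.00 | 38080.00
Σ | 10560.00 |  |  | 799800.00 | 364240.00
X̄ = 799800.00 / 10560.00 = 75.74 in
Ȳ = 364240.00 / 10560.00 = 34.49 in

X̄ = 75.74 in, Ȳ = 34.49 in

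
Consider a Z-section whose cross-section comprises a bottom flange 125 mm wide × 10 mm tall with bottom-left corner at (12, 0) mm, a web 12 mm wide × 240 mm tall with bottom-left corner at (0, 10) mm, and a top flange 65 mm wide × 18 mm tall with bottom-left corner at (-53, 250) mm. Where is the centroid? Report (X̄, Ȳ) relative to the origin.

X̄ = 16.31 mm, Ȳ = 129.00 mm

Part | A | x̄ᵢ | ȳᵢ | A·x̄ᵢ | A·ȳᵢ
bottom flange | 1250.00 | 74.50 | 5.00 | 93125.00 | 6250.00
web | 2880.00 | 6.00 | 130.00 | 17280.00 | 374400.00
top flange | 1170.00 | -20.50 | 259.00 | -23985.00 | 303030.00
Σ | 5300.00 |  |  | 86420.00 | 683680.00
X̄ = 86420.00 / 5300.00 = 16.31 mm
Ȳ = 683680.00 / 5300.00 = 129.00 mm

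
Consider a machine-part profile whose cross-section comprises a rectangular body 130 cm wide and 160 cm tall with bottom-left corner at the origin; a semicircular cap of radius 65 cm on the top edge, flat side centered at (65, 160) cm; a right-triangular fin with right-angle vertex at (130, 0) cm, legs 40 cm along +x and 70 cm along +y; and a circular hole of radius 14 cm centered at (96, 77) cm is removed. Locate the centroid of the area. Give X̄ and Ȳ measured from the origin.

X̄ = 68.21 cm, Ȳ = 102.56 cm

rectangular body: A = 130 × 160 = 20800.00, centroid at (65.00, 80.00).
semicircular top: A = ½π·65² = 6636.61, centroid at (65.00, 187.59).
triangular fin: A = ½·40·70 = 1400.00, centroid at (143.33, 23.33).
hole: A = −π·14² = -615.75, centroid at (96.00, 77.00).
ΣA = 28220.86 cm², ΣAX̄ = 1924934.40 cm³, ΣAȲ = 2894195.40 cm³.
X̄ = 1924934.40/28220.86 = 68.21 cm; Ȳ = 2894195.40/28220.86 = 102.56 cm.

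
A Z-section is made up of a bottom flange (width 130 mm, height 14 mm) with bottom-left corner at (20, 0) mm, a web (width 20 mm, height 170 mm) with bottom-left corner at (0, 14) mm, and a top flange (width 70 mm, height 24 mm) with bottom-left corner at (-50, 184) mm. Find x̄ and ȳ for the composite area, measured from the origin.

x̄ = 23.70 mm, ȳ = 98.35 mm

Part | A | x̄ᵢ | ȳᵢ | A·x̄ᵢ | A·ȳᵢ
bottom flange | 1820.00 | 85.00 | 7.00 | 154700.00 | 12740.00
web | 3400.00 | 10.00 | 99.00 | 34000.00 | 336600.00
top flange | 1680.00 | -15.00 | 196.00 | -25200.00 | 329280.00
Σ | 6900.00 |  |  | 163500.00 | 678620.00
x̄ = 163500.00 / 6900.00 = 23.70 mm
ȳ = 678620.00 / 6900.00 = 98.35 mm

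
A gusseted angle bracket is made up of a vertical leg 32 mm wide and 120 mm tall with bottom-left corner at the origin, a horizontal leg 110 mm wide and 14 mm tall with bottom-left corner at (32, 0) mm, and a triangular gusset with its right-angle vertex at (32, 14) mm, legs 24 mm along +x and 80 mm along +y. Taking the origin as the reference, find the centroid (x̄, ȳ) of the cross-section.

vertical leg: A = 32 × 120 = 3840.00, centroid at (16.00, 60.00).
horizontal leg: A = 110 × 14 = 1540.00, centroid at (87.00, 7.00).
gusset: A = ½·24·80 = 960.00, centroid at (40.00, 40.67).
ΣA = 6340.00 mm², ΣAx̄ = 233820.00 mm³, ΣAȳ = 280220.00 mm³.
x̄ = 233820.00/6340.00 = 36.88 mm; ȳ = 280220.00/6340.00 = 44.20 mm.

x̄ = 36.88 mm, ȳ = 44.20 mm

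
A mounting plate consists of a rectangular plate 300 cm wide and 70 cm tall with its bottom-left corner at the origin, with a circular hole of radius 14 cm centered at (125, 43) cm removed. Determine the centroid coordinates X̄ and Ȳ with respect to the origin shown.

Part | A | x̄ᵢ | ȳᵢ | A·x̄ᵢ | A·ȳᵢ
plate | 21000.00 | 150.00 | 35.00 | 3150000.00 | 735000.00
hole | -615.75 | 125.00 | 43.00 | -76969.02 | -26477.34
Σ | 20384.25 |  |  | 3073030.98 | 708522.66
X̄ = 3073030.98 / 20384.25 = 150.76 cm
Ȳ = 708522.66 / 20384.25 = 34.76 cm

X̄ = 150.76 cm, Ȳ = 34.76 cm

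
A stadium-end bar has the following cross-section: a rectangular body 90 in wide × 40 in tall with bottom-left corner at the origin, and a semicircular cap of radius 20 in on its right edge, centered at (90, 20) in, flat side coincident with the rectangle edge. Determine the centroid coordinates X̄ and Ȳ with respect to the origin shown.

Part | A | x̄ᵢ | ȳᵢ | A·x̄ᵢ | A·ȳᵢ
rectangular body | 3600.00 | 45.00 | 20.00 | 162000.00 | 72000.00
semicircular end | 628.32 | 98.49 | 20.00 | 61882.00 | 12566.37
Σ | 4228.32 |  |  | 223882.00 | 84566.37
X̄ = 223882.00 / 4228.32 = 52.95 in
Ȳ = 84566.37 / 4228.32 = 20.00 in

X̄ = 52.95 in, Ȳ = 20.00 in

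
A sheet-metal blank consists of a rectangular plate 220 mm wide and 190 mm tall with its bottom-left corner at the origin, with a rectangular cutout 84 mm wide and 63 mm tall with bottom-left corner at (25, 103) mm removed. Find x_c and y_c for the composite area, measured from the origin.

x_c = 116.23 mm, y_c = 89.27 mm

Part | A | x̄ᵢ | ȳᵢ | A·x̄ᵢ | A·ȳᵢ
plate | 41800.00 | 110.00 | 95.00 | 4598000.00 | 3971000.00
hole | -5292.00 | 67.00 | 134.50 | -354564.00 | -711774.00
Σ | 36508.00 |  |  | 4243436.00 | 3259226.00
x_c = 4243436.00 / 36508.00 = 116.23 mm
y_c = 3259226.00 / 36508.00 = 89.27 mm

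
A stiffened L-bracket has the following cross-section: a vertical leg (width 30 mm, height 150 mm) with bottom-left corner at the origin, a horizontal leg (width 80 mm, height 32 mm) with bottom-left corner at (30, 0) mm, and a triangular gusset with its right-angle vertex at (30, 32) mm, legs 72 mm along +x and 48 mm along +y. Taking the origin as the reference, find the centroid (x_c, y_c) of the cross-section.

vertical leg: A = 30 × 150 = 4500.00, centroid at (15.00, 75.00).
horizontal leg: A = 80 × 32 = 2560.00, centroid at (70.00, 16.00).
gusset: A = ½·72·48 = 1728.00, centroid at (54.00, 48.00).
ΣA = 8788.00 mm²
ΣAx_c = (4500.00)(15.00) + (2560.00)(70.00) + (1728.00)(54.00) = 340012.00 mm³
ΣAy_c = (4500.00)(75.00) + (2560.00)(16.00) + (1728.00)(48.00) = 461404.00 mm³
x_c = 340012.00 / 8788.00 = 38.69 mm
y_c = 461404.00 / 8788.00 = 52.50 mm

x_c = 38.69 mm, y_c = 52.50 mm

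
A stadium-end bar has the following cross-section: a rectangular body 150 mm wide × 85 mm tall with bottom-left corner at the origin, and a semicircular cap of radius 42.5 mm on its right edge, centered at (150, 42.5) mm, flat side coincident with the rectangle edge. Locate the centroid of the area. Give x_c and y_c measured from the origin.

x_c = 91.94 mm, y_c = 42.50 mm

Part | A | x̄ᵢ | ȳᵢ | A·x̄ᵢ | A·ȳᵢ
rectangular body | 12750.00 | 75.00 | 42.50 | 956250.00 | 541875.00
semicircular end | 2837.25 | 168.04 | 42.50 | 476764.71 | 120583.16
Σ | 15587.25 |  |  | 1433014.71 | 662458.16
x_c = 1433014.71 / 15587.25 = 91.94 mm
y_c = 662458.16 / 15587.25 = 42.50 mm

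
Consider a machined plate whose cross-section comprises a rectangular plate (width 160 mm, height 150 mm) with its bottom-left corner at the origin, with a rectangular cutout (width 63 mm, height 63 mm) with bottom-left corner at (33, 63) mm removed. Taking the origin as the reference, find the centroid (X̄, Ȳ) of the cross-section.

X̄ = 83.07 mm, Ȳ = 71.14 mm

Part | A | x̄ᵢ | ȳᵢ | A·x̄ᵢ | A·ȳᵢ
plate | 24000.00 | 80.00 | 75.00 | 1920000.00 | 1800000.00
hole | -3969.00 | 64.50 | 94.50 | -256000.50 | -375070.50
Σ | 20031.00 |  |  | 1663999.50 | 1424929.50
X̄ = 1663999.50 / 20031.00 = 83.07 mm
Ȳ = 1424929.50 / 20031.00 = 71.14 mm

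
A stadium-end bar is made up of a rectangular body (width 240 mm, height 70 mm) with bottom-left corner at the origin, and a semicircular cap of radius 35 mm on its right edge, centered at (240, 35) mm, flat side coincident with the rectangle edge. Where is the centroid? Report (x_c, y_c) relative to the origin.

x_c = 133.86 mm, y_c = 35.00 mm

Part | A | x̄ᵢ | ȳᵢ | A·x̄ᵢ | A·ȳᵢ
rectangular body | 16800.00 | 120.00 | 35.00 | 2016000.00 | 588000.00
semicircular end | 1924.23 | 254.85 | 35.00 | 490397.45 | 67347.89
Σ | 18724.23 |  |  | 2506397.45 | 655347.89
x_c = 2506397.45 / 18724.23 = 133.86 mm
y_c = 655347.89 / 18724.23 = 35.00 mm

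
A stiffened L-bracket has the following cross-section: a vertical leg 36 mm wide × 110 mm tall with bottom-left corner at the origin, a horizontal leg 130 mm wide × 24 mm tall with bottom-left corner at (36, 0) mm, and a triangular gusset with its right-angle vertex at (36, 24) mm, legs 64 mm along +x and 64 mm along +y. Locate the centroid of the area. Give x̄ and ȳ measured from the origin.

vertical leg: A = 36 × 110 = 3960.00, centroid at (18.00, 55.00).
horizontal leg: A = 130 × 24 = 3120.00, centroid at (101.00, 12.00).
gusset: A = ½·64·64 = 2048.00, centroid at (57.33, 45.33).
ΣA = 9128.00 mm²
ΣAx̄ = (3960.00)(18.00) + (3120.00)(101.00) + (2048.00)(57.33) = 503818.67 mm³
ΣAȳ = (3960.00)(55.00) + (3120.00)(12.00) + (2048.00)(45.33) = 348082.67 mm³
x̄ = 503818.67 / 9128.00 = 55.19 mm
ȳ = 348082.67 / 9128.00 = 38.13 mm

x̄ = 55.19 mm, ȳ = 38.13 mm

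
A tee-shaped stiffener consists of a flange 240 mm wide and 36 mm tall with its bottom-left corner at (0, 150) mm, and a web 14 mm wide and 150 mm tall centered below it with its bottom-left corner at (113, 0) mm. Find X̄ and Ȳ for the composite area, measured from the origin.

X̄ = 120.00 mm, Ȳ = 149.82 mm

web: A = 14 × 150 = 2100.00, centroid at (120.00, 75.00).
flange: A = 240 × 36 = 8640.00, centroid at (120.00, 168.00).
ΣA = 10740.00 mm², ΣAX̄ = 1288800.00 mm³, ΣAȲ = 1609020.00 mm³.
X̄ = 1288800.00/10740.00 = 120.00 mm; Ȳ = 1609020.00/10740.00 = 149.82 mm.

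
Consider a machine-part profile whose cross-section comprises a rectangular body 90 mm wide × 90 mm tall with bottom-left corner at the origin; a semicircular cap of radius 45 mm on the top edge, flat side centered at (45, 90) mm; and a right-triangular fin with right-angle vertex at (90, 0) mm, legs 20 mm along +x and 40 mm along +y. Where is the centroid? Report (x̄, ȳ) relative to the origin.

rectangular body: A = 90 × 90 = 8100.00, centroid at (45.00, 45.00).
semicircular top: A = ½π·45² = 3180.86, centroid at (45.00, 109.10).
triangular fin: A = ½·20·40 = 400.00, centroid at (96.67, 13.33).
ΣA = 11680.86 mm², ΣAx̄ = 546305.48 mm³, ΣAȳ = 716860.96 mm³.
x̄ = 546305.48/11680.86 = 46.77 mm; ȳ = 716860.96/11680.86 = 61.37 mm.

x̄ = 46.77 mm, ȳ = 61.37 mm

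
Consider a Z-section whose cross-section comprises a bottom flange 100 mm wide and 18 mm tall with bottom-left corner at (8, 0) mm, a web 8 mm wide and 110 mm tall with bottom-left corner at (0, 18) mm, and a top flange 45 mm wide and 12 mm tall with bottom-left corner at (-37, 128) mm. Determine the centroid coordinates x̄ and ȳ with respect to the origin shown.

Part | A | x̄ᵢ | ȳᵢ | A·x̄ᵢ | A·ȳᵢ
bottom flange | 1800.00 | 58.00 | 9.00 | 104400.00 | 16200.00
web | 880.00 | 4.00 | 73.00 | 3520.00 | 64240.00
top flange | 540.00 | -14.50 | 134.00 | -7830.00 | 72360.00
Σ | 3220.00 |  |  | 100090.00 | 152800.00
x̄ = 100090.00 / 3220.00 = 31.08 mm
ȳ = 152800.00 / 3220.00 = 47.45 mm

x̄ = 31.08 mm, ȳ = 47.45 mm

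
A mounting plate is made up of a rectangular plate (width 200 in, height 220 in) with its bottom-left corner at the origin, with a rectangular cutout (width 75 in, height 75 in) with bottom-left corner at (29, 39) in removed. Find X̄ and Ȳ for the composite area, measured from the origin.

X̄ = 104.91 in, Ȳ = 114.91 in

plate: A = 200 × 220 = 44000.00, centroid at (100.00, 110.00).
hole: A = −(75 × 75) = -5625.00, centroid at (66.50, 76.50).
ΣA = 38375.00 in²
ΣAX̄ = (44000.00)(100.00) + (-5625.00)(66.50) = 4025937.50 in³
ΣAȲ = (44000.00)(110.00) + (-5625.00)(76.50) = 4409687.50 in³
X̄ = 4025937.50 / 38375.00 = 104.91 in
Ȳ = 4409687.50 / 38375.00 = 114.91 in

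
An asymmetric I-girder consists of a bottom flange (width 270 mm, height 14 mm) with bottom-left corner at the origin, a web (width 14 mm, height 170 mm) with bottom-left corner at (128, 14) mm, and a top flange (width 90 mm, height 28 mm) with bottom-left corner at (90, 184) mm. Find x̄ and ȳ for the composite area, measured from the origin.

bottom flange: A = 270 × 14 = 3780.00, centroid at (135.00, 7.00).
web: A = 14 × 170 = 2380.00, centroid at (135.00, 99.00).
top flange: A = 90 × 28 = 2520.00, centroid at (135.00, 198.00).
ΣA = 8680.00 mm²
ΣAx̄ = (3780.00)(135.00) + (2380.00)(135.00) + (2520.00)(135.00) = 1171800.00 mm³
ΣAȳ = (3780.00)(7.00) + (2380.00)(99.00) + (2520.00)(198.00) = 761040.00 mm³
x̄ = 1171800.00 / 8680.00 = 135.00 mm
ȳ = 761040.00 / 8680.00 = 87.68 mm

x̄ = 135.00 mm, ȳ = 87.68 mm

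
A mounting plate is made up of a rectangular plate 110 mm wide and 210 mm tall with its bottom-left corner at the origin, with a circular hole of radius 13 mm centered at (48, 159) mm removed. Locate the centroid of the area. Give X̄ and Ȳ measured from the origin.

X̄ = 55.16 mm, Ȳ = 103.73 mm

Part | A | x̄ᵢ | ȳᵢ | A·x̄ᵢ | A·ȳᵢ
plate | 23100.00 | 55.00 | 105.00 | 1270500.00 | 2425500.00
hole | -530.93 | 48.00 | 159.00 | -25484.60 | -84417.74
Σ | 22569.07 |  |  | 1245015.40 | 2341082.26
X̄ = 1245015.40 / 22569.07 = 55.16 mm
Ȳ = 2341082.26 / 22569.07 = 103.73 mm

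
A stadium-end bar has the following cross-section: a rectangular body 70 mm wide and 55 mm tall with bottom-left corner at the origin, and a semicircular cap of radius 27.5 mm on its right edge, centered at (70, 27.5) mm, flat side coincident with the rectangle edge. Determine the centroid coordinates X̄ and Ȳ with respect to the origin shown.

rectangular body: A = 70 × 55 = 3850.00, centroid at (35.00, 27.50).
semicircular end: A = ½π·27.5² = 1187.91, centroid at (81.67, 27.50).
ΣA = 5037.91 mm², ΣAX̄ = 231768.61 mm³, ΣAȲ = 138542.65 mm³.
X̄ = 231768.61/5037.91 = 46.00 mm; Ȳ = 138542.65/5037.91 = 27.50 mm.

X̄ = 46.00 mm, Ȳ = 27.50 mm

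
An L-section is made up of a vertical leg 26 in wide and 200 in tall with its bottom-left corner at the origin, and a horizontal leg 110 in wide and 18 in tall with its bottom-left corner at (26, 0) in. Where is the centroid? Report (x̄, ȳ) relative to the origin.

Part | A | x̄ᵢ | ȳᵢ | A·x̄ᵢ | A·ȳᵢ
vertical leg | 5200.00 | 13.00 | 100.00 | 67600.00 | 520000.00
horizontal leg | 1980.00 | 81.00 | 9.00 | 160380.00 | 17820.00
Σ | 7180.00 |  |  | 227980.00 | 537820.00
x̄ = 227980.00 / 7180.00 = 31.75 in
ȳ = 537820.00 / 7180.00 = 74.91 in

x̄ = 31.75 in, ȳ = 74.91 in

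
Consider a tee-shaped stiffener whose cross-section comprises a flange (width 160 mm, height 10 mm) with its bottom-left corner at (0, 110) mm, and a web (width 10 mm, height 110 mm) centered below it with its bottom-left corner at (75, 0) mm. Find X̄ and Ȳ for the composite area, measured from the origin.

web: A = 10 × 110 = 1100.00, centroid at (80.00, 55.00).
flange: A = 160 × 10 = 1600.00, centroid at (80.00, 115.00).
ΣA = 2700.00 mm², ΣAX̄ = 216000.00 mm³, ΣAȲ = 244500.00 mm³.
X̄ = 216000.00/2700.00 = 80.00 mm; Ȳ = 244500.00/2700.00 = 90.56 mm.

X̄ = 80.00 mm, Ȳ = 90.56 mm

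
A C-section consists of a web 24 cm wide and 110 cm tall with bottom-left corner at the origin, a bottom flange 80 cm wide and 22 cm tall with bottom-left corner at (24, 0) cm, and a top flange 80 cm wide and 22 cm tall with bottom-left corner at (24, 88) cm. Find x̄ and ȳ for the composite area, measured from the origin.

x̄ = 41.71 cm, ȳ = 55.00 cm

Part | A | x̄ᵢ | ȳᵢ | A·x̄ᵢ | A·ȳᵢ
web | 2640.00 | 12.00 | 55.00 | 31680.00 | 145200.00
bottom flange | 1760.00 | 64.00 | 11.00 | 112640.00 | 19360.00
top flange | 1760.00 | 64.00 | 99.00 | 112640.00 | 174240.00
Σ | 6160.00 |  |  | 256960.00 | 338800.00
x̄ = 256960.00 / 6160.00 = 41.71 cm
ȳ = 338800.00 / 6160.00 = 55.00 cm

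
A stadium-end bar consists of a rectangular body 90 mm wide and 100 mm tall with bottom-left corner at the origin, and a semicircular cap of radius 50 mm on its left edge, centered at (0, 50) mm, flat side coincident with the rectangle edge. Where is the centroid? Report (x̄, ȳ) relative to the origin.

x̄ = 24.88 mm, ȳ = 50.00 mm

rectangular body: A = 90 × 100 = 9000.00, centroid at (45.00, 50.00).
semicircular end: A = ½π·50² = 3926.99, centroid at (-21.22, 50.00).
ΣA = 12926.99 mm², ΣAx̄ = 321666.67 mm³, ΣAȳ = 646349.54 mm³.
x̄ = 321666.67/12926.99 = 24.88 mm; ȳ = 646349.54/12926.99 = 50.00 mm.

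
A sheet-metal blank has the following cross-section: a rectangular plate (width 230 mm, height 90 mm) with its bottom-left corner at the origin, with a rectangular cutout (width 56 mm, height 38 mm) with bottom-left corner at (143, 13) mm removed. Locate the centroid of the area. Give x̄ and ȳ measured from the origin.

plate: A = 230 × 90 = 20700.00, centroid at (115.00, 45.00).
hole: A = −(56 × 38) = -2128.00, centroid at (171.00, 32.00).
ΣA = 18572.00 mm², ΣAx̄ = 2016612.00 mm³, ΣAȳ = 863404.00 mm³.
x̄ = 2016612.00/18572.00 = 108.58 mm; ȳ = 863404.00/18572.00 = 46.49 mm.

x̄ = 108.58 mm, ȳ = 46.49 mm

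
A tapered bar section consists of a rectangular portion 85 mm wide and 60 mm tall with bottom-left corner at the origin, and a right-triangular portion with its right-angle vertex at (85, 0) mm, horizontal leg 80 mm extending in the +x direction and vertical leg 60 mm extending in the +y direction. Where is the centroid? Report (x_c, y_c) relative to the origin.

rectangular portion: A = 85 × 60 = 5100.00, centroid at (42.50, 30.00).
triangular portion: A = ½·80·60 = 2400.00, centroid at (111.67, 20.00).
ΣA = 7500.00 mm²
ΣAx_c = (5100.00)(42.50) + (2400.00)(111.67) = 484750.00 mm³
ΣAy_c = (5100.00)(30.00) + (2400.00)(20.00) = 201000.00 mm³
x_c = 484750.00 / 7500.00 = 64.63 mm
y_c = 201000.00 / 7500.00 = 26.80 mm

x_c = 64.63 mm, y_c = 26.80 mm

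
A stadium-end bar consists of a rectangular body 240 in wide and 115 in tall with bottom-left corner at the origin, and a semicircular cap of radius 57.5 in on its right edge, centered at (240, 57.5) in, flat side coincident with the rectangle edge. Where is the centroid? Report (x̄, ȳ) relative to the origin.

x̄ = 142.87 in, ȳ = 57.50 in

Part | A | x̄ᵢ | ȳᵢ | A·x̄ᵢ | A·ȳᵢ
rectangular body | 27600.00 | 120.00 | 57.50 | 3312000.00 | 1587000.00
semicircular end | 5193.45 | 264.40 | 57.50 | 1373166.47 | 298623.11
Σ | 32793.45 |  |  | 4685166.47 | 1885623.11
x̄ = 4685166.47 / 32793.45 = 142.87 in
ȳ = 1885623.11 / 32793.45 = 57.50 in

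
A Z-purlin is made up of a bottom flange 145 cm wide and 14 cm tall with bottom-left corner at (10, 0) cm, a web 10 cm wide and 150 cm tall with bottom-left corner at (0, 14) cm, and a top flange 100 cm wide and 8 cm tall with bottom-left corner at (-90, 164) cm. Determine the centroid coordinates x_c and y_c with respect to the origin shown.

bottom flange: A = 145 × 14 = 2030.00, centroid at (82.50, 7.00).
web: A = 10 × 150 = 1500.00, centroid at (5.00, 89.00).
top flange: A = 100 × 8 = 800.00, centroid at (-40.00, 168.00).
ΣA = 4330.00 cm², ΣAx_c = 142975.00 cm³, ΣAy_c = 282110.00 cm³.
x_c = 142975.00/4330.00 = 33.02 cm; y_c = 282110.00/4330.00 = 65.15 cm.

x_c = 33.02 cm, y_c = 65.15 cm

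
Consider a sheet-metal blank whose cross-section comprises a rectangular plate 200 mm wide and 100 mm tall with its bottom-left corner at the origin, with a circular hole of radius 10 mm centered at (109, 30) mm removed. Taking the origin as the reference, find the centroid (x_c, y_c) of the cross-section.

plate: A = 200 × 100 = 20000.00, centroid at (100.00, 50.00).
hole: A = −π·10² = -314.16, centroid at (109.00, 30.00).
ΣA = 19685.84 mm²
ΣAx_c = (20000.00)(100.00) + (-314.16)(109.00) = 1965756.64 mm³
ΣAy_c = (20000.00)(50.00) + (-314.16)(30.00) = 990575.22 mm³
x_c = 1965756.64 / 19685.84 = 99.86 mm
y_c = 990575.22 / 19685.84 = 50.32 mm

x_c = 99.86 mm, y_c = 50.32 mm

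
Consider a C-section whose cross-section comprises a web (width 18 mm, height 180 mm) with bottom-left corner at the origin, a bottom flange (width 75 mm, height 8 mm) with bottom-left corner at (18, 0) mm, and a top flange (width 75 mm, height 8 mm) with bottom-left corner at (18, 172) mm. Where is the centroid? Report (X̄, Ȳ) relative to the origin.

Part | A | x̄ᵢ | ȳᵢ | A·x̄ᵢ | A·ȳᵢ
web | 3240.00 | 9.00 | 90.00 | 29160.00 | 291600.00
bottom flange | 600.00 | 55.50 | 4.00 | 33300.00 | 2400.00
top flange | 600.00 | 55.50 | 176.00 | 33300.00 | 105600.00
Σ | 4440.00 |  |  | 95760.00 | 399600.00
X̄ = 95760.00 / 4440.00 = 21.57 mm
Ȳ = 399600.00 / 4440.00 = 90.00 mm

X̄ = 21.57 mm, Ȳ = 90.00 mm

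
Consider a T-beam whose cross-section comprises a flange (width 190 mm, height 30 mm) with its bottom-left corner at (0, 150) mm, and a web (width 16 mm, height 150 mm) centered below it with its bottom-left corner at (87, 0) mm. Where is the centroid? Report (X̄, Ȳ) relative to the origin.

web: A = 16 × 150 = 2400.00, centroid at (95.00, 75.00).
flange: A = 190 × 30 = 5700.00, centroid at (95.00, 165.00).
ΣA = 8100.00 mm²
ΣAX̄ = (2400.00)(95.00) + (5700.00)(95.00) = 769500.00 mm³
ΣAȲ = (2400.00)(75.00) + (5700.00)(165.00) = 1120500.00 mm³
X̄ = 769500.00 / 8100.00 = 95.00 mm
Ȳ = 1120500.00 / 8100.00 = 138.33 mm

X̄ = 95.00 mm, Ȳ = 138.33 mm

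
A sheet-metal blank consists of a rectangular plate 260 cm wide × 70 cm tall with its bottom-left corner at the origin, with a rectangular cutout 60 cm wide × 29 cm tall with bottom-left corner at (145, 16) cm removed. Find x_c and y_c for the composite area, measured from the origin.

x_c = 125.24 cm, y_c = 35.48 cm

plate: A = 260 × 70 = 18200.00, centroid at (130.00, 35.00).
hole: A = −(60 × 29) = -1740.00, centroid at (175.00, 30.50).
ΣA = 16460.00 cm²
ΣAx_c = (18200.00)(130.00) + (-1740.00)(175.00) = 2061500.00 cm³
ΣAy_c = (18200.00)(35.00) + (-1740.00)(30.50) = 583930.00 cm³
x_c = 2061500.00 / 16460.00 = 125.24 cm
y_c = 583930.00 / 16460.00 = 35.48 cm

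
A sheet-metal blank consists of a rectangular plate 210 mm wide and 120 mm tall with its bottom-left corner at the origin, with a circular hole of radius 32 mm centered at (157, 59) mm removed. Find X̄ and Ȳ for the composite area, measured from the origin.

X̄ = 97.39 mm, Ȳ = 60.15 mm

plate: A = 210 × 120 = 25200.00, centroid at (105.00, 60.00).
hole: A = −π·32² = -3216.99, centroid at (157.00, 59.00).
ΣA = 21983.01 mm², ΣAX̄ = 2140932.43 mm³, ΣAȲ = 1322197.54 mm³.
X̄ = 2140932.43/21983.01 = 97.39 mm; Ȳ = 1322197.54/21983.01 = 60.15 mm.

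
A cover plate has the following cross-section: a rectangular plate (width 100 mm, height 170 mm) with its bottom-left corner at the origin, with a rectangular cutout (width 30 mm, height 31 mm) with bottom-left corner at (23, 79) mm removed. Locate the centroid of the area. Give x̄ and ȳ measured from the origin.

plate: A = 100 × 170 = 17000.00, centroid at (50.00, 85.00).
hole: A = −(30 × 31) = -930.00, centroid at (38.00, 94.50).
ΣA = 16070.00 mm²
ΣAx̄ = (17000.00)(50.00) + (-930.00)(38.00) = 814660.00 mm³
ΣAȳ = (17000.00)(85.00) + (-930.00)(94.50) = 1357115.00 mm³
x̄ = 814660.00 / 16070.00 = 50.69 mm
ȳ = 1357115.00 / 16070.00 = 84.45 mm

x̄ = 50.69 mm, ȳ = 84.45 mm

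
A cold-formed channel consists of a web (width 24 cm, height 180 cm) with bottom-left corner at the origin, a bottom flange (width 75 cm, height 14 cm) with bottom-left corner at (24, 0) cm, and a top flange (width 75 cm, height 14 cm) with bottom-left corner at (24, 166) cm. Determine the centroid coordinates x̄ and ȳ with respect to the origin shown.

x̄ = 28.19 cm, ȳ = 90.00 cm

web: A = 24 × 180 = 4320.00, centroid at (12.00, 90.00).
bottom flange: A = 75 × 14 = 1050.00, centroid at (61.50, 7.00).
top flange: A = 75 × 14 = 1050.00, centroid at (61.50, 173.00).
ΣA = 6420.00 cm², ΣAx̄ = 180990.00 cm³, ΣAȳ = 577800.00 cm³.
x̄ = 180990.00/6420.00 = 28.19 cm; ȳ = 577800.00/6420.00 = 90.00 cm.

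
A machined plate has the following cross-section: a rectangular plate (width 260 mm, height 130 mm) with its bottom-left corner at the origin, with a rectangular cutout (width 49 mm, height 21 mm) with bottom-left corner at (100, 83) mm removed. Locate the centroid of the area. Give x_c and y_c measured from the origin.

x_c = 130.17 mm, y_c = 64.11 mm

Part | A | x̄ᵢ | ȳᵢ | A·x̄ᵢ | A·ȳᵢ
plate | 33800.00 | 130.00 | 65.00 | 4394000.00 | 2197000.00
hole | -1029.00 | 124.50 | 93.50 | -128110.50 | -96211.50
Σ | 32771.00 |  |  | 4265889.50 | 2100788.50
x_c = 4265889.50 / 32771.00 = 130.17 mm
y_c = 2100788.50 / 32771.00 = 64.11 mm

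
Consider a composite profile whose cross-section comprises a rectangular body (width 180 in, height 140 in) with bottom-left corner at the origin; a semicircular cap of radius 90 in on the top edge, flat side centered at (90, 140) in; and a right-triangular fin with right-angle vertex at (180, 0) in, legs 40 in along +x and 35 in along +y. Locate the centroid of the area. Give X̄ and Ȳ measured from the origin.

Part | A | x̄ᵢ | ȳᵢ | A·x̄ᵢ | A·ȳᵢ
rectangular body | 25200.00 | 90.00 | 70.00 | 2268000.00 | 1764000.00
semicircular top | 12723.45 | 90.00 | 178.20 | 1145110.52 | 2267283.03
triangular fin | 700.00 | 193.33 | 11.67 | 135333.33 | 8166.67
Σ | 38623.45 |  |  | 3548443.86 | 4039449.70
X̄ = 3548443.86 / 38623.45 = 91.87 in
Ȳ = 4039449.70 / 38623.45 = 104.59 in

X̄ = 91.87 in, Ȳ = 104.59 in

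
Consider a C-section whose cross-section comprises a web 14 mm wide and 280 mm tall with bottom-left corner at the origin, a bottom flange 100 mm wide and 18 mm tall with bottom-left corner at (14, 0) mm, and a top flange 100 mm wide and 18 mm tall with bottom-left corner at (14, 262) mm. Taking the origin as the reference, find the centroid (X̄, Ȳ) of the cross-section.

X̄ = 34.29 mm, Ȳ = 140.00 mm

Part | A | x̄ᵢ | ȳᵢ | A·x̄ᵢ | A·ȳᵢ
web | 3920.00 | 7.00 | 140.00 | 27440.00 | 548800.00
bottom flange | 1800.00 | 64.00 | 9.00 | 115200.00 | 16200.00
top flange | 1800.00 | 64.00 | 271.00 | 115200.00 | 487800.00
Σ | 7520.00 |  |  | 257840.00 | 1052800.00
X̄ = 257840.00 / 7520.00 = 34.29 mm
Ȳ = 1052800.00 / 7520.00 = 140.00 mm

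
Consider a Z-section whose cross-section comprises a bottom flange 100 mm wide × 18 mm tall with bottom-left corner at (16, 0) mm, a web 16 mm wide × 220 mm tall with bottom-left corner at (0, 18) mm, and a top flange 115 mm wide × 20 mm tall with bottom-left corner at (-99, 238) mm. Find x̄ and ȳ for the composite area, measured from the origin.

x̄ = 6.76 mm, ȳ = 136.11 mm

Part | A | x̄ᵢ | ȳᵢ | A·x̄ᵢ | A·ȳᵢ
bottom flange | 1800.00 | 66.00 | 9.00 | 118800.00 | 16200.00
web | 3520.00 | 8.00 | 128.00 | 28160.00 | 450560.00
top flange | 2300.00 | -41.50 | 248.00 | -95450.00 | 570400.00
Σ | 7620.00 |  |  | 51510.00 | 1037160.00
x̄ = 51510.00 / 7620.00 = 6.76 mm
ȳ = 1037160.00 / 7620.00 = 136.11 mm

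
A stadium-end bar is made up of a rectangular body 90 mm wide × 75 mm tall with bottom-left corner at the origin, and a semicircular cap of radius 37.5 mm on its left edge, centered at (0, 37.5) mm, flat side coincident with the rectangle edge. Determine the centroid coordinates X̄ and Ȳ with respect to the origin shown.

X̄ = 29.98 mm, Ȳ = 37.50 mm

rectangular body: A = 90 × 75 = 6750.00, centroid at (45.00, 37.50).
semicircular end: A = ½π·37.5² = 2208.93, centroid at (-15.92, 37.50).
ΣA = 8958.93 mm²
ΣAX̄ = (6750.00)(45.00) + (2208.93)(-15.92) = 268593.75 mm³
ΣAȲ = (6750.00)(37.50) + (2208.93)(37.50) = 335959.96 mm³
X̄ = 268593.75 / 8958.93 = 29.98 mm
Ȳ = 335959.96 / 8958.93 = 37.50 mm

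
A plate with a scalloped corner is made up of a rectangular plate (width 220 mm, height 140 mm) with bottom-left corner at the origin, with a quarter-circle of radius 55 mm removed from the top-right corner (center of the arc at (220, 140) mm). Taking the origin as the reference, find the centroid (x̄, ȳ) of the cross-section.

x̄ = 102.76 mm, ȳ = 66.10 mm

plate: A = 220 × 140 = 30800.00, centroid at (110.00, 70.00).
removed quarter-circle: A = −¼π·55² = -2375.83, centroid at (196.66, 116.66).
ΣA = 28424.17 mm²
ΣAx̄ = (30800.00)(110.00) + (-2375.83)(196.66) = 2920775.86 mm³
ΣAȳ = (30800.00)(70.00) + (-2375.83)(116.66) = 1878842.21 mm³
x̄ = 2920775.86 / 28424.17 = 102.76 mm
ȳ = 1878842.21 / 28424.17 = 66.10 mm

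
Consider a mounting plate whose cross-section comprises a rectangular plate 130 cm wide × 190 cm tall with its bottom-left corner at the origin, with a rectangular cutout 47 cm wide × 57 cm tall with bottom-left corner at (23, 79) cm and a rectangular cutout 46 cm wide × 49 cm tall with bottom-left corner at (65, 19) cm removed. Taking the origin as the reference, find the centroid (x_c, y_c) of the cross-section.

plate: A = 130 × 190 = 24700.00, centroid at (65.00, 95.00).
hole 1: A = −(47 × 57) = -2679.00, centroid at (46.50, 107.50).
hole 2: A = −(46 × 49) = -2254.00, centroid at (88.00, 43.50).
ΣA = 19767.00 cm²
ΣAx_c = (24700.00)(65.00) + (-2679.00)(46.50) + (-2254.00)(88.00) = 1282574.50 cm³
ΣAy_c = (24700.00)(95.00) + (-2679.00)(107.50) + (-2254.00)(43.50) = 1960458.50 cm³
x_c = 1282574.50 / 19767.00 = 64.88 cm
y_c = 1960458.50 / 19767.00 = 99.18 cm

x_c = 64.88 cm, y_c = 99.18 cm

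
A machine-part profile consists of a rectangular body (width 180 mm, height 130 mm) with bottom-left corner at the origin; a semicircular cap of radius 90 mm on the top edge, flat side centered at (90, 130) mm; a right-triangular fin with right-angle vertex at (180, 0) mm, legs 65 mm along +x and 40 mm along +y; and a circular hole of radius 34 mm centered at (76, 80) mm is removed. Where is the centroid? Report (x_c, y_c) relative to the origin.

x_c = 95.80 mm, y_c = 100.26 mm

Part | A | x̄ᵢ | ȳᵢ | A·x̄ᵢ | A·ȳᵢ
rectangular body | 23400.00 | 90.00 | 65.00 | 2106000.00 | 1521000.00
semicircular top | 12723.45 | 90.00 | 168.20 | 1145110.52 | 2140048.53
triangular fin | 1300.00 | 201.67 | 13.33 | 262166.67 | 17333.33
hole | -3631.68 | 76.00 | 80.00 | -276007.76 | -290534.49
Σ | 33791.77 |  |  | 3237269.42 | 3387847.38
x_c = 3237269.42 / 33791.77 = 95.80 mm
y_c = 3387847.38 / 33791.77 = 100.26 mm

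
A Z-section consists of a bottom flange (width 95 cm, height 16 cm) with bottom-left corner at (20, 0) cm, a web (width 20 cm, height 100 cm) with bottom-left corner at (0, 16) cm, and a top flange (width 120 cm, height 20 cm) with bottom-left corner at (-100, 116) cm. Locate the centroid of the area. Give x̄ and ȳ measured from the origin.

bottom flange: A = 95 × 16 = 1520.00, centroid at (67.50, 8.00).
web: A = 20 × 100 = 2000.00, centroid at (10.00, 66.00).
top flange: A = 120 × 20 = 2400.00, centroid at (-40.00, 126.00).
ΣA = 5920.00 cm²
ΣAx̄ = (1520.00)(67.50) + (2000.00)(10.00) + (2400.00)(-40.00) = 26600.00 cm³
ΣAȳ = (1520.00)(8.00) + (2000.00)(66.00) + (2400.00)(126.00) = 446560.00 cm³
x̄ = 26600.00 / 5920.00 = 4.49 cm
ȳ = 446560.00 / 5920.00 = 75.43 cm

x̄ = 4.49 cm, ȳ = 75.43 cm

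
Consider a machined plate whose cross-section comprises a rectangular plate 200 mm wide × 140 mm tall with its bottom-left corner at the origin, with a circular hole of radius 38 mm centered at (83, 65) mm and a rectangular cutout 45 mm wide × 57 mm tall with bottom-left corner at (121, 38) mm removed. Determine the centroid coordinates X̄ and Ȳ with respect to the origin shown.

plate: A = 200 × 140 = 28000.00, centroid at (100.00, 70.00).
hole 1: A = −π·38² = -4536.46, centroid at (83.00, 65.00).
hole 2: A = −(45 × 57) = -2565.00, centroid at (143.50, 66.50).
ΣA = 20898.54 mm²
ΣAX̄ = (28000.00)(100.00) + (-4536.46)(83.00) + (-2565.00)(143.50) = 2055396.34 mm³
ΣAȲ = (28000.00)(70.00) + (-4536.46)(65.00) + (-2565.00)(66.50) = 1494557.61 mm³
X̄ = 2055396.34 / 20898.54 = 98.35 mm
Ȳ = 1494557.61 / 20898.54 = 71.51 mm

X̄ = 98.35 mm, Ȳ = 71.51 mm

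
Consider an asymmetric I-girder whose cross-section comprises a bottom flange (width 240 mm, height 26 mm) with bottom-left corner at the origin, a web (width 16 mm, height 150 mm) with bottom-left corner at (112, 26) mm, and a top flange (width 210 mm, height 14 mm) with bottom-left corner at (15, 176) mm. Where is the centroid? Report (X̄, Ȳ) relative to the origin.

bottom flange: A = 240 × 26 = 6240.00, centroid at (120.00, 13.00).
web: A = 16 × 150 = 2400.00, centroid at (120.00, 101.00).
top flange: A = 210 × 14 = 2940.00, centroid at (120.00, 183.00).
ΣA = 11580.00 mm²
ΣAX̄ = (6240.00)(120.00) + (2400.00)(120.00) + (2940.00)(120.00) = 1389600.00 mm³
ΣAȲ = (6240.00)(13.00) + (2400.00)(101.00) + (2940.00)(183.00) = 861540.00 mm³
X̄ = 1389600.00 / 11580.00 = 120.00 mm
Ȳ = 861540.00 / 11580.00 = 74.40 mm

X̄ = 120.00 mm, Ȳ = 74.40 mm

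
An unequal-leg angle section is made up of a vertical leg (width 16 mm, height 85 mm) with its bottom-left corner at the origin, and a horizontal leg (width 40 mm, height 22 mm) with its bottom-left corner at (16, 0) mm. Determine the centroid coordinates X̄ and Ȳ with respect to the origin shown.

X̄ = 19.00 mm, Ȳ = 30.12 mm

vertical leg: A = 16 × 85 = 1360.00, centroid at (8.00, 42.50).
horizontal leg: A = 40 × 22 = 880.00, centroid at (36.00, 11.00).
ΣA = 2240.00 mm²
ΣAX̄ = (1360.00)(8.00) + (880.00)(36.00) = 42560.00 mm³
ΣAȲ = (1360.00)(42.50) + (880.00)(11.00) = 67480.00 mm³
X̄ = 42560.00 / 2240.00 = 19.00 mm
Ȳ = 67480.00 / 2240.00 = 30.12 mm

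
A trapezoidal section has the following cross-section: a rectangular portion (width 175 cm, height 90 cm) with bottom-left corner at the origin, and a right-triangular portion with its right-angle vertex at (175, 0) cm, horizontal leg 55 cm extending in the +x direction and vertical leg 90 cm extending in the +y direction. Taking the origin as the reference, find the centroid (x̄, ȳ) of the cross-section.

rectangular portion: A = 175 × 90 = 15750.00, centroid at (87.50, 45.00).
triangular portion: A = ½·55·90 = 2475.00, centroid at (193.33, 30.00).
ΣA = 18225.00 cm²
ΣAx̄ = (15750.00)(87.50) + (2475.00)(193.33) = 1856625.00 cm³
ΣAȳ = (15750.00)(45.00) + (2475.00)(30.00) = 783000.00 cm³
x̄ = 1856625.00 / 18225.00 = 101.87 cm
ȳ = 783000.00 / 18225.00 = 42.96 cm

x̄ = 101.87 cm, ȳ = 42.96 cm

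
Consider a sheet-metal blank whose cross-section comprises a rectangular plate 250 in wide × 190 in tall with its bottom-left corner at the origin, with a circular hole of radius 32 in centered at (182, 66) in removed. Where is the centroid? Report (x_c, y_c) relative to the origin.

x_c = 120.86 in, y_c = 97.11 in

plate: A = 250 × 190 = 47500.00, centroid at (125.00, 95.00).
hole: A = −π·32² = -3216.99, centroid at (182.00, 66.00).
ΣA = 44283.01 in²
ΣAx_c = (47500.00)(125.00) + (-3216.99)(182.00) = 5352007.66 in³
ΣAy_c = (47500.00)(95.00) + (-3216.99)(66.00) = 4300178.60 in³
x_c = 5352007.66 / 44283.01 = 120.86 in
y_c = 4300178.60 / 44283.01 = 97.11 in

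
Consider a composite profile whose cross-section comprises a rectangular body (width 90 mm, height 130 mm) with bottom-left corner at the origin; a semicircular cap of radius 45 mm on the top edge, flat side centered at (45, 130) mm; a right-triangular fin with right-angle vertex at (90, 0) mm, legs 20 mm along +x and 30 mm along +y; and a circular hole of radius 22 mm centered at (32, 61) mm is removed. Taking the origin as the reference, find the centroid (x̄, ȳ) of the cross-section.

x̄ = 47.58 mm, ȳ = 83.82 mm

rectangular body: A = 90 × 130 = 11700.00, centroid at (45.00, 65.00).
semicircular top: A = ½π·45² = 3180.86, centroid at (45.00, 149.10).
triangular fin: A = ½·20·30 = 300.00, centroid at (96.67, 10.00).
hole: A = −π·22² = -1520.53, centroid at (32.00, 61.00).
ΣA = 13660.33 mm²
ΣAx̄ = (11700.00)(45.00) + (3180.86)(45.00) + (300.00)(96.67) + (-1520.53)(32.00) = 649981.83 mm³
ΣAȳ = (11700.00)(65.00) + (3180.86)(149.10) + (300.00)(10.00) + (-1520.53)(61.00) = 1145009.75 mm³
x̄ = 649981.83 / 13660.33 = 47.58 mm
ȳ = 1145009.75 / 13660.33 = 83.82 mm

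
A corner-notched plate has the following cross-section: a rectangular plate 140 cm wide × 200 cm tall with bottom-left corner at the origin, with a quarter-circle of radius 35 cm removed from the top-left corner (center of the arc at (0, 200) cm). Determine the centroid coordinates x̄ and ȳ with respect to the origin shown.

x̄ = 71.96 cm, ȳ = 96.97 cm

Part | A | x̄ᵢ | ȳᵢ | A·x̄ᵢ | A·ȳᵢ
plate | 28000.00 | 70.00 | 100.00 | 1960000.00 | 2800000.00
removed quarter-circle | -962.11 | 14.85 | 185.15 | -14291.67 | -178130.88
Σ | 27037.89 |  |  | 1945708.33 | 2621869.12
x̄ = 1945708.33 / 27037.89 = 71.96 cm
ȳ = 2621869.12 / 27037.89 = 96.97 cm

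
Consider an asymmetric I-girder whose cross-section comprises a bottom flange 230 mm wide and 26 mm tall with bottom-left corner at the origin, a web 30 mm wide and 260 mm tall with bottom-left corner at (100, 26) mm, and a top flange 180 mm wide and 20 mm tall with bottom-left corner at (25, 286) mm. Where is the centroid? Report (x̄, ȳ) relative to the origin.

x̄ = 115.00 mm, ȳ = 135.80 mm

bottom flange: A = 230 × 26 = 5980.00, centroid at (115.00, 13.00).
web: A = 30 × 260 = 7800.00, centroid at (115.00, 156.00).
top flange: A = 180 × 20 = 3600.00, centroid at (115.00, 296.00).
ΣA = 17380.00 mm²
ΣAx̄ = (5980.00)(115.00) + (7800.00)(115.00) + (3600.00)(115.00) = 1998700.00 mm³
ΣAȳ = (5980.00)(13.00) + (7800.00)(156.00) + (3600.00)(296.00) = 2360140.00 mm³
x̄ = 1998700.00 / 17380.00 = 115.00 mm
ȳ = 2360140.00 / 17380.00 = 135.80 mm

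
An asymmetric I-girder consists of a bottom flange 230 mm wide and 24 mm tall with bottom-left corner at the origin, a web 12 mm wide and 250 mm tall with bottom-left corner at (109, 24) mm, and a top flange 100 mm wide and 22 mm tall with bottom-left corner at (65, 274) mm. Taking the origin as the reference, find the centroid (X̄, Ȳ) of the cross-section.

bottom flange: A = 230 × 24 = 5520.00, centroid at (115.00, 12.00).
web: A = 12 × 250 = 3000.00, centroid at (115.00, 149.00).
top flange: A = 100 × 22 = 2200.00, centroid at (115.00, 285.00).
ΣA = 10720.00 mm²
ΣAX̄ = (5520.00)(115.00) + (3000.00)(115.00) + (2200.00)(115.00) = 1232800.00 mm³
ΣAȲ = (5520.00)(12.00) + (3000.00)(149.00) + (2200.00)(285.00) = 1140240.00 mm³
X̄ = 1232800.00 / 10720.00 = 115.00 mm
Ȳ = 1140240.00 / 10720.00 = 106.37 mm

X̄ = 115.00 mm, Ȳ = 106.37 mm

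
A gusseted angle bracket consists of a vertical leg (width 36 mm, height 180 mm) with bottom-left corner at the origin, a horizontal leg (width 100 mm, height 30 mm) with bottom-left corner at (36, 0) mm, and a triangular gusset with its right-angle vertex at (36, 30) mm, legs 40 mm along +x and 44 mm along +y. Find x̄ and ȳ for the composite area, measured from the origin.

Part | A | x̄ᵢ | ȳᵢ | A·x̄ᵢ | A·ȳᵢ
vertical leg | 6480.00 | 18.00 | 90.00 | 116640.00 | 583200.00
horizontal leg | 3000.00 | 86.00 | 15.00 | 258000.00 | 45000.00
gusset | 880.00 | 49.33 | 44.67 | 43413.33 | 39306.67
Σ | 10360.00 |  |  | 418053.33 | 667506.67
x̄ = 418053.33 / 10360.00 = 40.35 mm
ȳ = 667506.67 / 10360.00 = 64.43 mm

x̄ = 40.35 mm, ȳ = 64.43 mm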